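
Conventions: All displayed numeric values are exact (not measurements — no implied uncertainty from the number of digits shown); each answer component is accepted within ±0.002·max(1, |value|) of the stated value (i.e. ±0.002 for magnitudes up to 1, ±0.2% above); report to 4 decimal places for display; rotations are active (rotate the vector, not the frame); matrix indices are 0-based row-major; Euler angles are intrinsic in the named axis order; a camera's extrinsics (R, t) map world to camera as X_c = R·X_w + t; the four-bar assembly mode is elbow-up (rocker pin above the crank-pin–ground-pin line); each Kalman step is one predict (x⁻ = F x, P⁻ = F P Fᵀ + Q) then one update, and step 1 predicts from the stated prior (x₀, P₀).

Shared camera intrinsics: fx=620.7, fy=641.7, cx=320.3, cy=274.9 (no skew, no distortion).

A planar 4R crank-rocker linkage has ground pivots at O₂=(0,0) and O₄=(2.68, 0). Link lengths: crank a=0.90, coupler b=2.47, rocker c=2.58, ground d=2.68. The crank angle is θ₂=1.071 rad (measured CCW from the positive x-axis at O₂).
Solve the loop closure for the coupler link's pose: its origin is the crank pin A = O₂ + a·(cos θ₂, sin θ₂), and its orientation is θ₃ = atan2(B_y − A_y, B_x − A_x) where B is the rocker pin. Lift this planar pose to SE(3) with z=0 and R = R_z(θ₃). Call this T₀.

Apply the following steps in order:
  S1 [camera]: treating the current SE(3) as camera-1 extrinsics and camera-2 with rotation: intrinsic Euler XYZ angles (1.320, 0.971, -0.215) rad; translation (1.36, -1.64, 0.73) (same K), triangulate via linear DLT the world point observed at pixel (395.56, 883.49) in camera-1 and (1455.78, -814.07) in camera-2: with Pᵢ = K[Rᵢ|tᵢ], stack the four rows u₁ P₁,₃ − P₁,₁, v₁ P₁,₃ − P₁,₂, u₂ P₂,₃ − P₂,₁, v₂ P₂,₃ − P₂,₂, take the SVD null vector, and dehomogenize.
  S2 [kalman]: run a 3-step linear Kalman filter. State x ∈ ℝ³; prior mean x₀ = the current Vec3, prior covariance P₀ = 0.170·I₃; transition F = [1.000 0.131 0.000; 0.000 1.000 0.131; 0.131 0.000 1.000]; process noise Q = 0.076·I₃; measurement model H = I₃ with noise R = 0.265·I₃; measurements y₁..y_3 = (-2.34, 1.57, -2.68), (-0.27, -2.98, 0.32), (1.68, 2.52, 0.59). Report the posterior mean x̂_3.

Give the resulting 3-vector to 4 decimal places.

source (fourbar_fk): coupler pose = R=[0.7091 -0.7051 0.0000; 0.7051 0.7091 0.0000; 0.0000 0.0000 1.0000], t=(0.4313, 0.7899, 0.0000)
after S1 (triangulate): (-0.0463, 0.3791, 1.0819)
after S2 (kf_track): (0.3188, 0.6696, 0.0900)

result = (0.3188, 0.6696, 0.0900)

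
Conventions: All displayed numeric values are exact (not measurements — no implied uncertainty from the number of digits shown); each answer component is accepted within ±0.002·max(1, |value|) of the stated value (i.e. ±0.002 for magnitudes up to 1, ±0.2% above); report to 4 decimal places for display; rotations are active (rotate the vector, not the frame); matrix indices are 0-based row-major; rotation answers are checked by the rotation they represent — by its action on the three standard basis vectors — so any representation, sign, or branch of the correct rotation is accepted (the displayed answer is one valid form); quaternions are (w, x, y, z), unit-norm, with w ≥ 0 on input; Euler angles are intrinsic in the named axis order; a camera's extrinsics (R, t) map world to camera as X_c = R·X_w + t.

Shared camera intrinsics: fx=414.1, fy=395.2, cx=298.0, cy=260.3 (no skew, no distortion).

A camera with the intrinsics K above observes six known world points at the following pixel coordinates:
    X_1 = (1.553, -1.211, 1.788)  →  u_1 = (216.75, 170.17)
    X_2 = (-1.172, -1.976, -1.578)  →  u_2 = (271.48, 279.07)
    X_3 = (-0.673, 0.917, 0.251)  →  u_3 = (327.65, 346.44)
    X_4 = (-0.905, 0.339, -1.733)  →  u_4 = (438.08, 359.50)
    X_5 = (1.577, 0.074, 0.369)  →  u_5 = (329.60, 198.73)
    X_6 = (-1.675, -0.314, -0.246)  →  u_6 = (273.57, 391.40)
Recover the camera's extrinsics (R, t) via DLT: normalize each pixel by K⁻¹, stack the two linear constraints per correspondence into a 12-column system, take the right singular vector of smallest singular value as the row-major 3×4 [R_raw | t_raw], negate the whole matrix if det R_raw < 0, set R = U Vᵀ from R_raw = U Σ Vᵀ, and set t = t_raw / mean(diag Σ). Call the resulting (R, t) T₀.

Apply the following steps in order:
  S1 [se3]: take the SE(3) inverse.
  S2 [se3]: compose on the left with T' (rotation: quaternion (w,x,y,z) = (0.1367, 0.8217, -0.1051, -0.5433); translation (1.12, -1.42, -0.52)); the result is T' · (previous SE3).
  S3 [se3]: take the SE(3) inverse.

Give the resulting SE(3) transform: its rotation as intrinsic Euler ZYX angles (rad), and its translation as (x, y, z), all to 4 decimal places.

rotation (euler_zyx) = (-0.4973, 0.5049, -2.0619), translation = (-1.3488, 0.8878, 4.8609)

source (pnp_recover): camera pose = R=[0.3005 0.6202 -0.7246; -0.8578 0.5079 0.0790; 0.4170 0.5978 0.6847], t=(0.2500, 0.2600, 5.6297)
after S1 (invert_se3): R=[0.3005 -0.8578 0.4170; 0.6202 0.5079 0.5978; -0.7246 0.0790 0.6847], t=(-2.1998, -3.6523, -3.6939)
after S2 (compose_se3): R=[0.7692 -0.4176 -0.4837; -0.5999 -0.2109 -0.7718; 0.2202 0.8838 -0.4127], t=(3.7595, 3.1298, 1.5186)
after S3 (invert_se3): R=[0.7692 -0.5999 0.2202; -0.4176 -0.2109 0.8838; -0.4837 -0.7718 -0.4127], t=(-1.3488, 0.8878, 4.8609)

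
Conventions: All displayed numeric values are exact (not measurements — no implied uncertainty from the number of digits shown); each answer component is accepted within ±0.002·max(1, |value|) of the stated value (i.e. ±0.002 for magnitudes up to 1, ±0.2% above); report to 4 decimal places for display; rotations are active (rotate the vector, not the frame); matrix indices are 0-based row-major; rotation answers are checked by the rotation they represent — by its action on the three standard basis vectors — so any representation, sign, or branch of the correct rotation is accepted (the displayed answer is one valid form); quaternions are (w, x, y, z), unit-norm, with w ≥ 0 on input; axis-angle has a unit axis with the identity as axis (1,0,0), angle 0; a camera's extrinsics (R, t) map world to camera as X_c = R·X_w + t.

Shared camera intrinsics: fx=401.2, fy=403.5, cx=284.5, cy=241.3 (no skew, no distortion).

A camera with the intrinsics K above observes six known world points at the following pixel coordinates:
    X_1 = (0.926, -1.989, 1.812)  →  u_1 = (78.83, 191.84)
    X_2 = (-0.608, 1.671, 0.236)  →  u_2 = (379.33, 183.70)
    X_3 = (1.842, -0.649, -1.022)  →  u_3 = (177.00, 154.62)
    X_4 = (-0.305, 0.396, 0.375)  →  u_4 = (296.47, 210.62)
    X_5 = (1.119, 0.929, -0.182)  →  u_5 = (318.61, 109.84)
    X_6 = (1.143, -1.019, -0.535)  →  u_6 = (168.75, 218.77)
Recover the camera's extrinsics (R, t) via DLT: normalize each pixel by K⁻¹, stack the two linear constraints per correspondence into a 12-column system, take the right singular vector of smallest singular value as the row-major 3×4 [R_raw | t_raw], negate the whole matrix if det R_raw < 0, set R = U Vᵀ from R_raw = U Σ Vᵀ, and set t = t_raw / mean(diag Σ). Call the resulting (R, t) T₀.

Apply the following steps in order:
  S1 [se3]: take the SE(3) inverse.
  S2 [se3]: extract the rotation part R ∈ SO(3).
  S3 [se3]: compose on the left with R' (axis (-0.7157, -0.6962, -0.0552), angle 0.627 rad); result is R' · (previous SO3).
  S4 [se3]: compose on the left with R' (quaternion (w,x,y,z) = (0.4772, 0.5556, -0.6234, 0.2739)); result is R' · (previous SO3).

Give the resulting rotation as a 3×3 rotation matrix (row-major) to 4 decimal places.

source (pnp_recover): camera pose = R=[-0.3406 0.8307 -0.4404; -0.6860 -0.5399 -0.4878; -0.6430 0.1360 0.7537], t=(-0.1000, -0.2400, 5.0905)
after S1 (invert_se3): R=[-0.3406 -0.6860 -0.6430; 0.8307 -0.5399 0.1360; -0.4404 -0.4878 0.7537], t=(3.0745, -0.7386, -3.9979)
after S2 (rot_of_se3): [-0.3406 -0.6860 -0.6430; 0.8307 -0.5399 0.1360; -0.4404 -0.4878 0.7537]
after S3 (compose_so3): [-0.0268 -0.4954 -0.8683; 0.5399 -0.7382 0.4045; -0.8413 -0.4579 0.2872]
after S4 (compose_so3): [-0.2725 0.8013 -0.5326; 0.8705 0.4411 0.2182; 0.4098 -0.4042 -0.8178]

rotation (matrix) = ((-0.2725, 0.8013, -0.5326), (0.8705, 0.4411, 0.2182), (0.4098, -0.4042, -0.8178))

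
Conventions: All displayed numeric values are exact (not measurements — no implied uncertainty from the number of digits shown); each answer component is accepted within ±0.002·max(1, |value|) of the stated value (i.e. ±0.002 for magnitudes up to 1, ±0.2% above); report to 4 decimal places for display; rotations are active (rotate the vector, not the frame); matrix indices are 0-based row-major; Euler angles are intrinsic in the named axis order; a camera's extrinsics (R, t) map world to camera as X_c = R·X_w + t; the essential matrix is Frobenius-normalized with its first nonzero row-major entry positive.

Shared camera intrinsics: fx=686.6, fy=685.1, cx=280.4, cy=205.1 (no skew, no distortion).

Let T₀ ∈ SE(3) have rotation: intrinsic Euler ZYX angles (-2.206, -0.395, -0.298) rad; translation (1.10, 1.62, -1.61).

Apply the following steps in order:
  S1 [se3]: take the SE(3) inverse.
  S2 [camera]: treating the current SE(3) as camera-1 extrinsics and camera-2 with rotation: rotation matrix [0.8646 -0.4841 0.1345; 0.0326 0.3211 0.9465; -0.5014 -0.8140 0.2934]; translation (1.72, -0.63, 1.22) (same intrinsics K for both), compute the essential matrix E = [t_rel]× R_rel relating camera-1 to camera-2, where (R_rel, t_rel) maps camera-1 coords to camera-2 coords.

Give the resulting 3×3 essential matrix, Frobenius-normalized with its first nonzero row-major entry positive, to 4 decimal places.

matrix = [0.4030 0.1832 -0.3046; 0.4369 0.3226 0.1085; -0.0223 -0.1866 -0.6077]

after S1 (invert_se3): R=[-0.5477 -0.7430 0.3848; 0.7024 -0.6581 -0.2710; 0.4546 0.1219 0.8823], t=(2.4256, -0.1428, 0.7230)
after S2 (essential): [0.4030 0.1832 -0.3046; 0.4369 0.3226 0.1085; -0.0223 -0.1866 -0.6077]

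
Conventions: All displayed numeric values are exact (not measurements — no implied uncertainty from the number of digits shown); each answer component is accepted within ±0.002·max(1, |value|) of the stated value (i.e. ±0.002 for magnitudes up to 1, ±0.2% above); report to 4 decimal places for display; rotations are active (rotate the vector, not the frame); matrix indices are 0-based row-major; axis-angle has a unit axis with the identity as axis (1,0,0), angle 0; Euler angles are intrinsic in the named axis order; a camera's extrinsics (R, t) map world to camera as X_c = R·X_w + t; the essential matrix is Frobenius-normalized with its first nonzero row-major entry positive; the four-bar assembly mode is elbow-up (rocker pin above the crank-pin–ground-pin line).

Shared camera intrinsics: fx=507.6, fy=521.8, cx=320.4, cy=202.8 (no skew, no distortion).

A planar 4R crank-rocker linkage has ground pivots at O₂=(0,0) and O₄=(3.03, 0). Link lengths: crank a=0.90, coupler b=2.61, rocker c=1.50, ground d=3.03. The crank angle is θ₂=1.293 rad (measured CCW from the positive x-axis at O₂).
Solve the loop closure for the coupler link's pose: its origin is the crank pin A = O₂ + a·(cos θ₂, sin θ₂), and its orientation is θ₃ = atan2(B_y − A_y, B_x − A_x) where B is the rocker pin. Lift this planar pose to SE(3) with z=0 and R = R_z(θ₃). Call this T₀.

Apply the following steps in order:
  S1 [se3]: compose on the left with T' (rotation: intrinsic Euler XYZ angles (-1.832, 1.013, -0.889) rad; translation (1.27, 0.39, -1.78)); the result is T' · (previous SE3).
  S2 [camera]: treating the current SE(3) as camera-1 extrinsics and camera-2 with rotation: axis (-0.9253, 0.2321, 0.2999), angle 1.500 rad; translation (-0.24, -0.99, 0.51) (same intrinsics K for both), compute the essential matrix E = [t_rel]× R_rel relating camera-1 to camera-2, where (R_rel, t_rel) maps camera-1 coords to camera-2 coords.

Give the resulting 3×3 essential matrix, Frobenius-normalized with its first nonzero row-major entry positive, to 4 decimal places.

matrix = [0.1372 0.6388 0.0346; -0.1593 0.2808 -0.3099; -0.3460 -0.0489 -0.4995]

source (fourbar_fk): coupler pose = R=[0.9719 -0.2353 0.0000; 0.2353 0.9719 0.0000; 0.0000 0.0000 1.0000], t=(0.2468, 0.8655, 0.0000)
after S1 (compose_se3): R=[0.4209 0.3210 0.8484; -0.4952 -0.7024 0.5114; 0.7600 -0.6354 -0.1367], t=(1.7080, -0.3797, -1.9405)
after S2 (essential): [0.1372 0.6388 0.0346; -0.1593 0.2808 -0.3099; -0.3460 -0.0489 -0.4995]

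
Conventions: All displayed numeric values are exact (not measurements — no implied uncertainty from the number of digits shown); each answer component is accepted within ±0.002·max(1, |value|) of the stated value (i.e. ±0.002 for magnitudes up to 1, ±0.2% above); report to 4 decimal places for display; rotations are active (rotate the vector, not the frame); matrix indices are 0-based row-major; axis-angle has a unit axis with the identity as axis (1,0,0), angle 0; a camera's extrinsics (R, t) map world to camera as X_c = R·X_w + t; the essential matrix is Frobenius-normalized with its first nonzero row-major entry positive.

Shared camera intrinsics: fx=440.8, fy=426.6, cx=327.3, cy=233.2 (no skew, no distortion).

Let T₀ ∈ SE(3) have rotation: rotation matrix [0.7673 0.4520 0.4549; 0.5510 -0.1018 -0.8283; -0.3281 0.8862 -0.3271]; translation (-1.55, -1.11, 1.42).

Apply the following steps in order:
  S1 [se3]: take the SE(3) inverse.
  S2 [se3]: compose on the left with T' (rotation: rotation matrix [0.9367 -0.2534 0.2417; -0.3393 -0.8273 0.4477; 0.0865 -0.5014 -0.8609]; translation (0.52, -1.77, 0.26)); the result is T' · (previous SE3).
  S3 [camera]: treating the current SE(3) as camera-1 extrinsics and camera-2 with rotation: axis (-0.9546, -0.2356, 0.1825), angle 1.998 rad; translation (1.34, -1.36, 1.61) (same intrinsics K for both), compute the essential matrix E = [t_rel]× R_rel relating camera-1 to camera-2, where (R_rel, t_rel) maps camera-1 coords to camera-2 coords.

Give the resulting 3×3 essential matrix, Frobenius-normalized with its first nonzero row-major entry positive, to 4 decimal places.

matrix = [0.1909 0.2354 0.5923; 0.5652 0.1177 -0.3275; 0.2964 0.1374 0.1001]

after S1 (invert_se3): R=[0.7673 0.5510 -0.3281; 0.4520 -0.1018 0.8862; 0.4549 -0.8283 -0.3271], t=(2.2668, -0.6708, 0.2502)
after S2 (compose_se3): R=[0.7141 0.3417 -0.6109; -0.4306 -0.4736 -0.7683; -0.5519 0.8118 -0.1911], t=(2.8737, -1.8722, 0.5770)
after S3 (essential): [0.1909 0.2354 0.5923; 0.5652 0.1177 -0.3275; 0.2964 0.1374 0.1001]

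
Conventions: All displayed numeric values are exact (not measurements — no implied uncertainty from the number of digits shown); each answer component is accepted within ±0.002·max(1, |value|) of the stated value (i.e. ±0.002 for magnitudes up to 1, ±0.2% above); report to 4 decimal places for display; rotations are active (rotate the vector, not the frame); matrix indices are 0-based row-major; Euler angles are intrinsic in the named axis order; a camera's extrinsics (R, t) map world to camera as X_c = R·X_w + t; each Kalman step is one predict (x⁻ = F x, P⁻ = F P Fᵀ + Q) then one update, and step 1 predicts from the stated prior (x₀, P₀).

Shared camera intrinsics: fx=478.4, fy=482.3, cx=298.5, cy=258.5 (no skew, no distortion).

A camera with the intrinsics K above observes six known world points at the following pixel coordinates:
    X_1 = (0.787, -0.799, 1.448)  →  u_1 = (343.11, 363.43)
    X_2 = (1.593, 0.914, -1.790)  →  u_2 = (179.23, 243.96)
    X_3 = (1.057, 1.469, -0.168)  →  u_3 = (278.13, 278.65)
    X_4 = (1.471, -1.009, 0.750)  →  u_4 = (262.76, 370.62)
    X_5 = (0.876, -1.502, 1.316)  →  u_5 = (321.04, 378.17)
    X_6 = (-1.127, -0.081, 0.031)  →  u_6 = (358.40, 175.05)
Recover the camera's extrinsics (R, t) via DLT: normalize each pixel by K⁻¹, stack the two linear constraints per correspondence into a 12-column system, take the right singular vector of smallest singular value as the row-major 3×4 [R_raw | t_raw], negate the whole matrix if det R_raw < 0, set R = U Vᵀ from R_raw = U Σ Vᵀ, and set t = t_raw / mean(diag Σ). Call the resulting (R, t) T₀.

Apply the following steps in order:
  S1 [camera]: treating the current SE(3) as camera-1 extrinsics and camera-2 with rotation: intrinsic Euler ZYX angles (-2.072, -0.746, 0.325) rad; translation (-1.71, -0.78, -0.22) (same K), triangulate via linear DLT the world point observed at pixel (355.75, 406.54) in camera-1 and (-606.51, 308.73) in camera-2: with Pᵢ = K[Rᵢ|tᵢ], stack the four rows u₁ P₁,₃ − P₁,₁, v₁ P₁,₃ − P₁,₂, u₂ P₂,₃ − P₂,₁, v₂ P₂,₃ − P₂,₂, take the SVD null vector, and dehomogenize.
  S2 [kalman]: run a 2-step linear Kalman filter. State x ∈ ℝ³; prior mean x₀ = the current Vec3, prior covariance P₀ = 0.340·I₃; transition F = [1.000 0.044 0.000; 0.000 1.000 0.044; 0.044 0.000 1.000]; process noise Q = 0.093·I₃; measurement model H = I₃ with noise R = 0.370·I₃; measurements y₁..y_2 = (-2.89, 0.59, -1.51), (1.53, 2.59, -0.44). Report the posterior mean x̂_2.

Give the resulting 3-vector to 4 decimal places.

result = (0.0699, 1.0787, -0.1400)

source (pnp_recover): camera pose = R=[-0.6169 0.2122 0.7579; 0.7678 -0.0497 0.6388; 0.1732 0.9760 -0.1322], t=(0.1100, -0.2801, 6.7602)
after S1 (triangulate): (1.0318, -0.9845, 1.8750)
after S2 (kf_track): (0.0699, 1.0787, -0.1400)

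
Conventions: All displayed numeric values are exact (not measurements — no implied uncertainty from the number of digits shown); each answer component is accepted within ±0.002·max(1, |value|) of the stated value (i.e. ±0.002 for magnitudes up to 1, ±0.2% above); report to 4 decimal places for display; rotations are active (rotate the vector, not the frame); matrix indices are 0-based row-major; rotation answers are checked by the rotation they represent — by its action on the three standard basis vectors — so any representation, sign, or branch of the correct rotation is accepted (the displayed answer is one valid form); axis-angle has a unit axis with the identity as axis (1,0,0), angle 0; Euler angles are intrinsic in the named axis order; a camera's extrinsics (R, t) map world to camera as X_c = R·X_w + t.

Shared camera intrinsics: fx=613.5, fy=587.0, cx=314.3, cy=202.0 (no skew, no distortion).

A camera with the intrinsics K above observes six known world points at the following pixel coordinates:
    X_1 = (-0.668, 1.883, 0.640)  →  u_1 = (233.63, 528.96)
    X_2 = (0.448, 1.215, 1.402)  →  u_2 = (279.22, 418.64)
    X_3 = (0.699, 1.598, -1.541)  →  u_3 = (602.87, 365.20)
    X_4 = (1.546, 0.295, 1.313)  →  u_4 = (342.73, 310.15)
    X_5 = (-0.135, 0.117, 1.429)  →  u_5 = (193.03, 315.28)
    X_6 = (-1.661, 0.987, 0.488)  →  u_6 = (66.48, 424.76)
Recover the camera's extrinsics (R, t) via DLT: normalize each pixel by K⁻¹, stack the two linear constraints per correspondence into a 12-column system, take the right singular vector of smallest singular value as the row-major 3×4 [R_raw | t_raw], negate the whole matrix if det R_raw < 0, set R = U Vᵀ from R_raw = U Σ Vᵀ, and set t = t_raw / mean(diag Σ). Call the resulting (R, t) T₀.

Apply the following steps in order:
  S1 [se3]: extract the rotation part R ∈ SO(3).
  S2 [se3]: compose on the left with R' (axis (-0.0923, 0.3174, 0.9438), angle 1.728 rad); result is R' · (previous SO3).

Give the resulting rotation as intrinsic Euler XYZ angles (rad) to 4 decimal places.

rotation (euler_xyz) = (0.2518, -0.2303, 1.5581)

source (pnp_recover): camera pose = R=[0.7631 0.2952 -0.5750; 0.0136 0.8821 0.4709; 0.6462 -0.3672 0.6691], t=(-0.2101, 0.3002, 4.7406)
after S1 (rot_of_se3): [0.7631 0.2952 -0.5750; 0.0136 0.8821 0.4709; 0.6462 -0.3672 0.6691]
after S2 (compose_so3): [0.0123 -0.9735 -0.2282; 0.9677 0.0691 -0.2425; 0.2519 -0.2179 0.9429]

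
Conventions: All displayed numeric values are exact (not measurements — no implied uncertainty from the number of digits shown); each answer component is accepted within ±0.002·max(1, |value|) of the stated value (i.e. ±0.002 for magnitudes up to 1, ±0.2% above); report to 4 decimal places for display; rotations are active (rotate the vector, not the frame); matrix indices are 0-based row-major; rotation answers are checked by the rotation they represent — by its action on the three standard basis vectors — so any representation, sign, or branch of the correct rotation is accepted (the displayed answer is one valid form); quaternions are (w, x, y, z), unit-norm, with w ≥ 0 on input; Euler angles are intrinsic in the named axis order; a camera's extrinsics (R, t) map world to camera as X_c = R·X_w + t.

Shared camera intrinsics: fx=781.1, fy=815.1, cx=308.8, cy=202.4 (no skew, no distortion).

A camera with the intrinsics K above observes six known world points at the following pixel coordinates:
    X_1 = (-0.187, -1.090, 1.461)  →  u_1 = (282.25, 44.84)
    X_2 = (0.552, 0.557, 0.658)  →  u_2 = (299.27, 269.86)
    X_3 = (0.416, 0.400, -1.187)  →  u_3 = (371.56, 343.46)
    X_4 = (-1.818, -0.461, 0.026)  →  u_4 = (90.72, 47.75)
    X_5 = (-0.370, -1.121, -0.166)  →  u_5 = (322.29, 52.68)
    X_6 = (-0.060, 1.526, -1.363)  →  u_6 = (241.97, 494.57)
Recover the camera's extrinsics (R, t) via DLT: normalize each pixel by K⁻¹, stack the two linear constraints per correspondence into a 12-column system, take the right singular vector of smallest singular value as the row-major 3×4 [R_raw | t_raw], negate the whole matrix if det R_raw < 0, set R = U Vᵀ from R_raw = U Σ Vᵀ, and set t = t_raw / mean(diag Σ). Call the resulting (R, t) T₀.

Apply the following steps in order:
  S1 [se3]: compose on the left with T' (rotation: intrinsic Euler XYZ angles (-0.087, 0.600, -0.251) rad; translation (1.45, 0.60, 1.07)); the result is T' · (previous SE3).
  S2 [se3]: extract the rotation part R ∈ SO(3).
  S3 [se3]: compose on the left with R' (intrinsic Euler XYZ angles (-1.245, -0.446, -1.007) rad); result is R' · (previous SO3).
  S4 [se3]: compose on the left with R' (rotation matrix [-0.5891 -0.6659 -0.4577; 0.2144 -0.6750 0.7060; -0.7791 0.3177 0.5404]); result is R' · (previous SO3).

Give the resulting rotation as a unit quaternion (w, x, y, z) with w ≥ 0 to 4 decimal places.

source (pnp_recover): camera pose = R=[0.8525 -0.4306 -0.2964; 0.3554 0.8932 -0.2756; 0.3834 0.1296 0.9144], t=(-0.1200, 0.0600, 6.0301)
after S1 (compose_se3): R=[0.9709 -0.0880 0.2229; 0.1147 0.9873 -0.1096; -0.2104 0.1319 0.9687], t=(4.7712, 1.1250, 6.0774)
after S2 (rot_of_se3): [0.9709 -0.0880 0.2229; 0.1147 0.9873 -0.1096; -0.2104 0.1319 0.9687]
after S3 (compose_so3): [0.6463 0.6535 -0.3939; -0.1712 0.6273 0.7597; 0.7436 -0.4236 0.5173]
after S4 (compose_so3): [-0.6071 -0.6088 -0.5107; 0.7792 -0.5823 -0.2321; -0.1561 -0.5388 0.8279]

rotation (quat) = (0.3995, -0.1919, -0.2219, 0.8685)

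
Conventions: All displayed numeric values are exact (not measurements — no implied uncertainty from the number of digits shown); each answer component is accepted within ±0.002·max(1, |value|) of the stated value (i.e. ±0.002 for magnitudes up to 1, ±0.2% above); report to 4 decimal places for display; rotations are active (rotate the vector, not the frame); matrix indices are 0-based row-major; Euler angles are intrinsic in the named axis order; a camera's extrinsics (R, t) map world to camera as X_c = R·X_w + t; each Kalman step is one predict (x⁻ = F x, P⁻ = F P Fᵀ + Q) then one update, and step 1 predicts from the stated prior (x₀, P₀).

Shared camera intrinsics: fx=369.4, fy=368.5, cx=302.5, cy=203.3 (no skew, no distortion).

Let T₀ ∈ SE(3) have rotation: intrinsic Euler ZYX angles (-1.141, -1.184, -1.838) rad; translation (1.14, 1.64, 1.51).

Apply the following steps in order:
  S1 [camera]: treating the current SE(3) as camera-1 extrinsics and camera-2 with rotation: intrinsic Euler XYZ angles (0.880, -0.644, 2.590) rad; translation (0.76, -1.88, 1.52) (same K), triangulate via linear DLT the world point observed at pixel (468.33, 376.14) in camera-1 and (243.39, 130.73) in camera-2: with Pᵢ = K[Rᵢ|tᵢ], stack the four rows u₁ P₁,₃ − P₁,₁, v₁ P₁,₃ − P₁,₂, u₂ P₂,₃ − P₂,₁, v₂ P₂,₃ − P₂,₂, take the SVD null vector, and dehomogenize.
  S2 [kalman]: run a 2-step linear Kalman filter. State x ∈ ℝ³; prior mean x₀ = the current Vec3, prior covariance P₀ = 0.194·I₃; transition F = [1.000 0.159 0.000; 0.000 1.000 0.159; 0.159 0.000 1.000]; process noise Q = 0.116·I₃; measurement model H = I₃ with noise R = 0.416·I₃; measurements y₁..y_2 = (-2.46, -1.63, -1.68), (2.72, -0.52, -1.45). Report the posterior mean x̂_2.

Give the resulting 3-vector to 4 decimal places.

result = (0.9514, -0.8960, -0.8246)

after S1 (triangulate): (1.8686, -0.6319, 0.2030)
after S2 (kf_track): (0.9514, -0.8960, -0.8246)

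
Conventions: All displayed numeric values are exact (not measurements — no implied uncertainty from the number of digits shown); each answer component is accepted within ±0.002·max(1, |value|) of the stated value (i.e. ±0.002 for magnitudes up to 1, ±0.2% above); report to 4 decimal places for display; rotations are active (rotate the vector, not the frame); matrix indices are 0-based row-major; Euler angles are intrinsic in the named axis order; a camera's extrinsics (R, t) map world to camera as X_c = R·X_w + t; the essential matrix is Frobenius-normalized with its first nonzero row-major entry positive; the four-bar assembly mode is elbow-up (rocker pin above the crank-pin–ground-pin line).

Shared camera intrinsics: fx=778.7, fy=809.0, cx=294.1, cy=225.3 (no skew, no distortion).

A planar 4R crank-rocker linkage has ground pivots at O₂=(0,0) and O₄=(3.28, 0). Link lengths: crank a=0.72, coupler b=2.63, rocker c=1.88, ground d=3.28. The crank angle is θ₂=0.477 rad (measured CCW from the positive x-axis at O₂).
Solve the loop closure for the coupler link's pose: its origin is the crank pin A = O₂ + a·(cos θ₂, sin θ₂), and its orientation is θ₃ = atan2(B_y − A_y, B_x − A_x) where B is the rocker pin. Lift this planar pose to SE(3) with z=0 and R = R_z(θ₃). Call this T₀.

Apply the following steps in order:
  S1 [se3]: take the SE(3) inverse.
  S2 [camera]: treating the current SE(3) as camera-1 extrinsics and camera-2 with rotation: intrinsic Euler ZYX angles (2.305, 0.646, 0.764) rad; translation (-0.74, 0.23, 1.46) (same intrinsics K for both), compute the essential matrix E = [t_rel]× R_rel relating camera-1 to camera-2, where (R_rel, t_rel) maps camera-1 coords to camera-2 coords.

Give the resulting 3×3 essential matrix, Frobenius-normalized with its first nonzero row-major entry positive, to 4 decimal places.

source (fourbar_fk): coupler pose = R=[0.8243 -0.5662 0.0000; 0.5662 0.8243 0.0000; 0.0000 0.0000 1.0000], t=(0.6396, 0.3306, 0.0000)
after S1 (invert_se3): R=[0.8243 0.5662 0.0000; -0.5662 0.8243 0.0000; 0.0000 0.0000 1.0000], t=(-0.7144, 0.0897, 0.0000)
after S2 (essential): [0.2170 -0.3824 0.2462; 0.5075 -0.2247 -0.3886; 0.0107 -0.3125 0.4350]

matrix = [0.2170 -0.3824 0.2462; 0.5075 -0.2247 -0.3886; 0.0107 -0.3125 0.4350]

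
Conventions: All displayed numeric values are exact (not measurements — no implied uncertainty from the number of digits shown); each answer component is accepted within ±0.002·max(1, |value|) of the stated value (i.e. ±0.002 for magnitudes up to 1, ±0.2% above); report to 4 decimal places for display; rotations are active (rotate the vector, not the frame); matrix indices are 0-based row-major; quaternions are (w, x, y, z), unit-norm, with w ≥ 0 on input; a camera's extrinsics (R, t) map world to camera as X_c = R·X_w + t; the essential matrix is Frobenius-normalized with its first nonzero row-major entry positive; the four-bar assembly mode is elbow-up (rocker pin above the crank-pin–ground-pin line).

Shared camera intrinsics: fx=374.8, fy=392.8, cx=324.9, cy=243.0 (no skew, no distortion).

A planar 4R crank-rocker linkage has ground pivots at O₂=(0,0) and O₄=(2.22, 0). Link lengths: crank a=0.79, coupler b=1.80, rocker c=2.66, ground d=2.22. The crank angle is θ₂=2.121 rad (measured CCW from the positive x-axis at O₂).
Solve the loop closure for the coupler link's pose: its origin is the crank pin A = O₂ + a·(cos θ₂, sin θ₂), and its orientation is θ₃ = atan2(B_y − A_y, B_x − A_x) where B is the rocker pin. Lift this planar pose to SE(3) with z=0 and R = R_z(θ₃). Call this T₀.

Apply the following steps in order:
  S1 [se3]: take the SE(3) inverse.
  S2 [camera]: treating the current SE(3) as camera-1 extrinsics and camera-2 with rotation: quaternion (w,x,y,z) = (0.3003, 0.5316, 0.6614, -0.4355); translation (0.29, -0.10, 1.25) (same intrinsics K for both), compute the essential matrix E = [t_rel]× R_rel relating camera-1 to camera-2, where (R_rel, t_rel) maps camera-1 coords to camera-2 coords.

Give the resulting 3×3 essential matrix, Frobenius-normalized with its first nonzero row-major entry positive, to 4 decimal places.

matrix = [0.1023 -0.1317 -0.5494; -0.6530 -0.2081 -0.1445; -0.1864 0.0604 0.3760]

source (fourbar_fk): coupler pose = R=[0.5825 -0.8128 0.0000; 0.8128 0.5825 0.0000; 0.0000 0.0000 1.0000], t=(-0.4131, 0.6734, 0.0000)
after S1 (invert_se3): R=[0.5825 0.8128 0.0000; -0.8128 0.5825 -0.0000; 0.0000 0.0000 1.0000], t=(-0.3068, -0.7280, 0.0000)
after S2 (essential): [0.1023 -0.1317 -0.5494; -0.6530 -0.2081 -0.1445; -0.1864 0.0604 0.3760]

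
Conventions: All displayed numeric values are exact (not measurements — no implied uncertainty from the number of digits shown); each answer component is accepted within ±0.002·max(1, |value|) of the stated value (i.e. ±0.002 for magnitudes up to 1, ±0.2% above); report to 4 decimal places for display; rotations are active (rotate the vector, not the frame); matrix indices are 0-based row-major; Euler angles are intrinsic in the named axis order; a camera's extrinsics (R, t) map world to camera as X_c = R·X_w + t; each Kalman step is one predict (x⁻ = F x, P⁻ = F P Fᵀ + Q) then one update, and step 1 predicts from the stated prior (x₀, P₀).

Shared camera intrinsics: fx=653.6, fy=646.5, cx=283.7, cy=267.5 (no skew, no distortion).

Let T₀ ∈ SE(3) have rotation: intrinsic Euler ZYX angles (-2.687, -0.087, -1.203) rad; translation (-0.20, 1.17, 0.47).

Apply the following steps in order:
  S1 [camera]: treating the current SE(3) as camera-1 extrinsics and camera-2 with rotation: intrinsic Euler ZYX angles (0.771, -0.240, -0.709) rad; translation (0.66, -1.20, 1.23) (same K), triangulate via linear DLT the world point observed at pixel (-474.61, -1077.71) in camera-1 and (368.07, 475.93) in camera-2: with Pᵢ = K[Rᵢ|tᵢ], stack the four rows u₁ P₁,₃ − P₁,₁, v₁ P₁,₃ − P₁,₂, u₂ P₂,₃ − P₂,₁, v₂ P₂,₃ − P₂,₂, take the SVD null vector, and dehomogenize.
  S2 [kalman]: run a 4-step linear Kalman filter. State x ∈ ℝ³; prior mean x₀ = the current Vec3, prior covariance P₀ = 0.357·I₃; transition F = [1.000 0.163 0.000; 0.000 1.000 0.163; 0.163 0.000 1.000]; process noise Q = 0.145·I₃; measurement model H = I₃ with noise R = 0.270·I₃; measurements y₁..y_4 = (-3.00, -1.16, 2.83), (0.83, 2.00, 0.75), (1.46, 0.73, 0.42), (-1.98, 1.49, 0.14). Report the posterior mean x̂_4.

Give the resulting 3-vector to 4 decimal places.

after S1 (triangulate): (1.3287, 0.7299, 1.6817)
after S2 (kf_track): (-0.6238, 1.2411, 0.5142)

result = (-0.6238, 1.2411, 0.5142)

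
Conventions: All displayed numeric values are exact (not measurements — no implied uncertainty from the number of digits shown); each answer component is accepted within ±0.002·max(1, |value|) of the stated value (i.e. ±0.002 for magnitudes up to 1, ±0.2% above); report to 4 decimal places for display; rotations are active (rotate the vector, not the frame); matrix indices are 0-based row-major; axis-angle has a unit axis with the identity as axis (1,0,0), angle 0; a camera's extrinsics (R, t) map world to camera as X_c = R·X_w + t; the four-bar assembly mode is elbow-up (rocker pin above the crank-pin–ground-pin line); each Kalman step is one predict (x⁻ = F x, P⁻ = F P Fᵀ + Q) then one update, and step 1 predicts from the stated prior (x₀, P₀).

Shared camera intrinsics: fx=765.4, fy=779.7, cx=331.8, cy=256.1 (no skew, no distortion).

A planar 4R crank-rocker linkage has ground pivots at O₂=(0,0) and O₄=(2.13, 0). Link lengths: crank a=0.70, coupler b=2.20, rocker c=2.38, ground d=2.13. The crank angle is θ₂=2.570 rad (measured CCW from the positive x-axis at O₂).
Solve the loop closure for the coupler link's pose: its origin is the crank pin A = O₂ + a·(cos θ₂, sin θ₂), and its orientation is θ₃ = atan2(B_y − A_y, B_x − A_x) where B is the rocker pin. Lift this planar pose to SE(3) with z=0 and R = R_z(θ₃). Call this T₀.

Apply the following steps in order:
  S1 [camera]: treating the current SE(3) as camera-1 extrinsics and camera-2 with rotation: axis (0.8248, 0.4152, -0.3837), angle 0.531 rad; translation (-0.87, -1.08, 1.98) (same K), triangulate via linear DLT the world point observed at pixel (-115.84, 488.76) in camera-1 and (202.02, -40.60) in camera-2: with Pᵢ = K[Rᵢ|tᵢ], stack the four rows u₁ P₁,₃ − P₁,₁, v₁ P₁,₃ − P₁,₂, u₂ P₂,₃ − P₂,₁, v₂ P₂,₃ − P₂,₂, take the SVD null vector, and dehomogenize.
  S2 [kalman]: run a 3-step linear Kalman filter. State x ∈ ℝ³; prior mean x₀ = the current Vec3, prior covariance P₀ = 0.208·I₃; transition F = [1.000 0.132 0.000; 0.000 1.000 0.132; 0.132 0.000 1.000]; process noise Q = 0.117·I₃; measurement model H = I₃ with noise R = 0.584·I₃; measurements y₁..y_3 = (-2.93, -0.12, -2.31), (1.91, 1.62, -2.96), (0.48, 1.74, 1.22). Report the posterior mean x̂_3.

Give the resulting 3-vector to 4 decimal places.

source (fourbar_fk): coupler pose = R=[0.6650 -0.7469 0.0000; 0.7469 0.6650 0.0000; 0.0000 0.0000 1.0000], t=(-0.5887, 0.3787, 0.0000)
after S1 (triangulate): (-0.1898, 0.4503, 1.7975)
after S2 (kf_track): (0.2613, 1.1303, -0.0949)

result = (0.2613, 1.1303, -0.0949)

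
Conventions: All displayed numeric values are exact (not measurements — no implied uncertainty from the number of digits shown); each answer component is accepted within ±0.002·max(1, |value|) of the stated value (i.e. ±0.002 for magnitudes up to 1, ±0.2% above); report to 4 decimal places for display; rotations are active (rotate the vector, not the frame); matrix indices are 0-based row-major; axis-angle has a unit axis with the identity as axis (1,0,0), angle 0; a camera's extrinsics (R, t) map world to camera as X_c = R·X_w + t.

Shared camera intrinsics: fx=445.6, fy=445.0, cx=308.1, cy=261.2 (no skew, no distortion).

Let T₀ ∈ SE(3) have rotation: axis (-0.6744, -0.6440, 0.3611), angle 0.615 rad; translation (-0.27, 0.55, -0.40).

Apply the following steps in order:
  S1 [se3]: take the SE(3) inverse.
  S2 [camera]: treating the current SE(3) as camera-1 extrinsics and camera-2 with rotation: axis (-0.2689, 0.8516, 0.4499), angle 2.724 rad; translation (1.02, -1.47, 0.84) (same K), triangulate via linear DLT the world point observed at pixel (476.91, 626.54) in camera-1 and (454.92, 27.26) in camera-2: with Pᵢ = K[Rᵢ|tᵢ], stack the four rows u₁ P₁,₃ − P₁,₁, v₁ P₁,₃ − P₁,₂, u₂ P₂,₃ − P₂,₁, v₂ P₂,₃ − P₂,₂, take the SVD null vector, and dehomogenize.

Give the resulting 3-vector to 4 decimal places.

result = (-0.3556, 1.1124, -0.1113)

after S1 (invert_se3): R=[0.9001 0.2879 0.3269; -0.1288 0.8928 -0.4317; -0.4162 0.3465 0.8407], t=(0.2155, -0.6985, 0.0333)
after S2 (triangulate): (-0.3556, 1.1124, -0.1113)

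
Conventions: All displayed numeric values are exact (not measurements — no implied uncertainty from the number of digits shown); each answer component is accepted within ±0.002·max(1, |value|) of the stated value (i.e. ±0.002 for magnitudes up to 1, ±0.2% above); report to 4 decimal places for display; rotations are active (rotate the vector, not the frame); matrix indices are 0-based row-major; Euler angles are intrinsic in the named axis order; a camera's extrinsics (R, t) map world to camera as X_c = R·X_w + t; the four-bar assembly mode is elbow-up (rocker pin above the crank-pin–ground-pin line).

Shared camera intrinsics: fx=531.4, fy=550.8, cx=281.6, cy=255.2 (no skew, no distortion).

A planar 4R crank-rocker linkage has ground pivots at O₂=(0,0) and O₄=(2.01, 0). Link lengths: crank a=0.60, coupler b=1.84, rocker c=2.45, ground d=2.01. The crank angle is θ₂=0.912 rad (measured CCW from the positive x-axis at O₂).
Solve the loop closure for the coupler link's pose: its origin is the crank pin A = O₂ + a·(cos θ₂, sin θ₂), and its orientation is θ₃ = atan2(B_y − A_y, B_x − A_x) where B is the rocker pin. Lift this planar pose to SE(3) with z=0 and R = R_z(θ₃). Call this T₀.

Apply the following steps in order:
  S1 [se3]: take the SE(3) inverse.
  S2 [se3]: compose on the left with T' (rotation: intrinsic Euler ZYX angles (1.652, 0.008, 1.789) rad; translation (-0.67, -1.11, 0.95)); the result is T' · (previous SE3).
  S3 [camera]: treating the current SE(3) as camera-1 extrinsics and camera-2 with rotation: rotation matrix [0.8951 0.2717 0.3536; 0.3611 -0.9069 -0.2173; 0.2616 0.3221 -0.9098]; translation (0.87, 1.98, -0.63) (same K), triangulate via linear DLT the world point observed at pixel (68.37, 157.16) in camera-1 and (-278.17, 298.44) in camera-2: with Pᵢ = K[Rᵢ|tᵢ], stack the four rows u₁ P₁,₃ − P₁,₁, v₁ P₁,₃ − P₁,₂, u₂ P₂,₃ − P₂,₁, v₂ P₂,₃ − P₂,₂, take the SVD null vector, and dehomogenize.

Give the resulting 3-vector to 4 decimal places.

source (fourbar_fk): coupler pose = R=[0.3240 -0.9461 0.0000; 0.9461 0.3240 0.0000; 0.0000 0.0000 1.0000], t=(0.3673, 0.4744, 0.0000)
after S1 (invert_se3): R=[0.3240 0.9461 0.0000; -0.9461 0.3240 -0.0000; 0.0000 0.0000 1.0000], t=(-0.5678, 0.1938, 0.0000)
after S2 (compose_se3): R=[-0.2298 -0.0070 0.9732; 0.2989 0.9511 0.0775; -0.9262 0.3087 -0.2165], t=(-0.5823, -1.6710, 1.1437)
after S3 (triangulate): (-1.7416, 1.7399, -1.2720)

result = (-1.7416, 1.7399, -1.2720)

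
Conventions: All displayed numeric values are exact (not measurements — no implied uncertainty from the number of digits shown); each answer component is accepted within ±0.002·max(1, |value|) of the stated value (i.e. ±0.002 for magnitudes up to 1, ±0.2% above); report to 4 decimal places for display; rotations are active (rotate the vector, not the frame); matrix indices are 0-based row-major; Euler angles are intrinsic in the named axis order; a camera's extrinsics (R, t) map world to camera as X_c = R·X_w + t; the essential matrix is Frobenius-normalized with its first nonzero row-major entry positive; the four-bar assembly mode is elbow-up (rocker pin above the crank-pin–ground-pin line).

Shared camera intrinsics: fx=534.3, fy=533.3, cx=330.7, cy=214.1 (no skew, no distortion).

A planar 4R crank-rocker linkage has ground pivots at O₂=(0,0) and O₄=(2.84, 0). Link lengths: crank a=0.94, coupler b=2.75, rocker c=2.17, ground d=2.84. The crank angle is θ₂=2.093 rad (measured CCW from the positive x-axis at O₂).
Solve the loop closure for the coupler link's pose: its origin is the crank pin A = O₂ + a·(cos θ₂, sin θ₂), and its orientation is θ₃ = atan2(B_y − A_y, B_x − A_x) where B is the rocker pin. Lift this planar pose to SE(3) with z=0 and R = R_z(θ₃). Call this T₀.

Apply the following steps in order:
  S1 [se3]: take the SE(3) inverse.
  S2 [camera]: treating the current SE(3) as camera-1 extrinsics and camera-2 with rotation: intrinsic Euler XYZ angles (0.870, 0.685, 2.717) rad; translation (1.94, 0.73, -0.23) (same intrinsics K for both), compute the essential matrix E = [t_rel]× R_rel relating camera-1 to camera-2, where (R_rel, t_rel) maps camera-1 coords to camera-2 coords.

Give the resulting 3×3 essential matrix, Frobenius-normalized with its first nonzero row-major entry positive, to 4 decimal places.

source (fourbar_fk): coupler pose = R=[0.9015 -0.4329 0.0000; 0.4329 0.9015 0.0000; 0.0000 0.0000 1.0000], t=(-0.4689, 0.8147, 0.0000)
after S1 (invert_se3): R=[0.9015 0.4329 0.0000; -0.4329 0.9015 0.0000; 0.0000 0.0000 1.0000], t=(0.0700, -0.9374, 0.0000)
after S2 (essential): [0.1332 0.2377 0.1563; 0.0076 -0.4845 0.5121; 0.2740 0.4023 0.4091]

matrix = [0.1332 0.2377 0.1563; 0.0076 -0.4845 0.5121; 0.2740 0.4023 0.4091]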